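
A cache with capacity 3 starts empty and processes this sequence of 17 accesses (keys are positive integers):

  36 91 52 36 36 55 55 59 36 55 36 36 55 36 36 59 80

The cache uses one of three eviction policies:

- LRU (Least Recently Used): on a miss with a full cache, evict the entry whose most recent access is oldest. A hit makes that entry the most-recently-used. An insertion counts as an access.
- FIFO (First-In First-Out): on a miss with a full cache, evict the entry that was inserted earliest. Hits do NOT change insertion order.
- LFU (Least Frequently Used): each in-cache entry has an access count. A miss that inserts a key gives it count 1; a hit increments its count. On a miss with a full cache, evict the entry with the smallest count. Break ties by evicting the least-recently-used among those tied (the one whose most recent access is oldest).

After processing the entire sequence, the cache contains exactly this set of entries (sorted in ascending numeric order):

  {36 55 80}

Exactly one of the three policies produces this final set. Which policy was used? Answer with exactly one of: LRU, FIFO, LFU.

Answer: LFU

Derivation:
Simulating under each policy and comparing final sets:
  LRU: final set = {36 59 80} -> differs
  FIFO: final set = {36 59 80} -> differs
  LFU: final set = {36 55 80} -> MATCHES target
Only LFU produces the target set.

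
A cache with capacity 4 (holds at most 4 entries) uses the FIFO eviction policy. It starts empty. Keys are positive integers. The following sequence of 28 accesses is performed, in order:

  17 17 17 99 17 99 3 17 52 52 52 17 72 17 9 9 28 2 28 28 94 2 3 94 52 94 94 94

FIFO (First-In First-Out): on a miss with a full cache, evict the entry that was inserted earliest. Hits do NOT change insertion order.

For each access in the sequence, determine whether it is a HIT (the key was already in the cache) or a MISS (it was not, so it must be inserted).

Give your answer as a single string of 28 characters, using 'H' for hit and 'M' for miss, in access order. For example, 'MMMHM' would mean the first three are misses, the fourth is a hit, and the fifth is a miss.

Answer: MHHMHHMHMHHHMMMHMMHHMHMHMHHH

Derivation:
FIFO simulation (capacity=4):
  1. access 17: MISS. Cache (old->new): [17]
  2. access 17: HIT. Cache (old->new): [17]
  3. access 17: HIT. Cache (old->new): [17]
  4. access 99: MISS. Cache (old->new): [17 99]
  5. access 17: HIT. Cache (old->new): [17 99]
  6. access 99: HIT. Cache (old->new): [17 99]
  7. access 3: MISS. Cache (old->new): [17 99 3]
  8. access 17: HIT. Cache (old->new): [17 99 3]
  9. access 52: MISS. Cache (old->new): [17 99 3 52]
  10. access 52: HIT. Cache (old->new): [17 99 3 52]
  11. access 52: HIT. Cache (old->new): [17 99 3 52]
  12. access 17: HIT. Cache (old->new): [17 99 3 52]
  13. access 72: MISS, evict 17. Cache (old->new): [99 3 52 72]
  14. access 17: MISS, evict 99. Cache (old->new): [3 52 72 17]
  15. access 9: MISS, evict 3. Cache (old->new): [52 72 17 9]
  16. access 9: HIT. Cache (old->new): [52 72 17 9]
  17. access 28: MISS, evict 52. Cache (old->new): [72 17 9 28]
  18. access 2: MISS, evict 72. Cache (old->new): [17 9 28 2]
  19. access 28: HIT. Cache (old->new): [17 9 28 2]
  20. access 28: HIT. Cache (old->new): [17 9 28 2]
  21. access 94: MISS, evict 17. Cache (old->new): [9 28 2 94]
  22. access 2: HIT. Cache (old->new): [9 28 2 94]
  23. access 3: MISS, evict 9. Cache (old->new): [28 2 94 3]
  24. access 94: HIT. Cache (old->new): [28 2 94 3]
  25. access 52: MISS, evict 28. Cache (old->new): [2 94 3 52]
  26. access 94: HIT. Cache (old->new): [2 94 3 52]
  27. access 94: HIT. Cache (old->new): [2 94 3 52]
  28. access 94: HIT. Cache (old->new): [2 94 3 52]
Total: 16 hits, 12 misses, 8 evictions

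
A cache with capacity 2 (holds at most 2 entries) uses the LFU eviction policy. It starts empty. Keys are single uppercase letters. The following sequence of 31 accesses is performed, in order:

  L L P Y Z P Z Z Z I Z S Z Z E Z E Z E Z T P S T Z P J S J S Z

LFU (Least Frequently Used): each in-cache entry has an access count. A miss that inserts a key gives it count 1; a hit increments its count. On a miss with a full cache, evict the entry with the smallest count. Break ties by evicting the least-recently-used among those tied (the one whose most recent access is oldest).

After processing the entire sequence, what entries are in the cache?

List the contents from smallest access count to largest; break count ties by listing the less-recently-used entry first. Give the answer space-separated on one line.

Answer: S Z

Derivation:
LFU simulation (capacity=2):
  1. access L: MISS. Cache: [L(c=1)]
  2. access L: HIT, count now 2. Cache: [L(c=2)]
  3. access P: MISS. Cache: [P(c=1) L(c=2)]
  4. access Y: MISS, evict P(c=1). Cache: [Y(c=1) L(c=2)]
  5. access Z: MISS, evict Y(c=1). Cache: [Z(c=1) L(c=2)]
  6. access P: MISS, evict Z(c=1). Cache: [P(c=1) L(c=2)]
  7. access Z: MISS, evict P(c=1). Cache: [Z(c=1) L(c=2)]
  8. access Z: HIT, count now 2. Cache: [L(c=2) Z(c=2)]
  9. access Z: HIT, count now 3. Cache: [L(c=2) Z(c=3)]
  10. access I: MISS, evict L(c=2). Cache: [I(c=1) Z(c=3)]
  11. access Z: HIT, count now 4. Cache: [I(c=1) Z(c=4)]
  12. access S: MISS, evict I(c=1). Cache: [S(c=1) Z(c=4)]
  13. access Z: HIT, count now 5. Cache: [S(c=1) Z(c=5)]
  14. access Z: HIT, count now 6. Cache: [S(c=1) Z(c=6)]
  15. access E: MISS, evict S(c=1). Cache: [E(c=1) Z(c=6)]
  16. access Z: HIT, count now 7. Cache: [E(c=1) Z(c=7)]
  17. access E: HIT, count now 2. Cache: [E(c=2) Z(c=7)]
  18. access Z: HIT, count now 8. Cache: [E(c=2) Z(c=8)]
  19. access E: HIT, count now 3. Cache: [E(c=3) Z(c=8)]
  20. access Z: HIT, count now 9. Cache: [E(c=3) Z(c=9)]
  21. access T: MISS, evict E(c=3). Cache: [T(c=1) Z(c=9)]
  22. access P: MISS, evict T(c=1). Cache: [P(c=1) Z(c=9)]
  23. access S: MISS, evict P(c=1). Cache: [S(c=1) Z(c=9)]
  24. access T: MISS, evict S(c=1). Cache: [T(c=1) Z(c=9)]
  25. access Z: HIT, count now 10. Cache: [T(c=1) Z(c=10)]
  26. access P: MISS, evict T(c=1). Cache: [P(c=1) Z(c=10)]
  27. access J: MISS, evict P(c=1). Cache: [J(c=1) Z(c=10)]
  28. access S: MISS, evict J(c=1). Cache: [S(c=1) Z(c=10)]
  29. access J: MISS, evict S(c=1). Cache: [J(c=1) Z(c=10)]
  30. access S: MISS, evict J(c=1). Cache: [S(c=1) Z(c=10)]
  31. access Z: HIT, count now 11. Cache: [S(c=1) Z(c=11)]
Total: 13 hits, 18 misses, 16 evictions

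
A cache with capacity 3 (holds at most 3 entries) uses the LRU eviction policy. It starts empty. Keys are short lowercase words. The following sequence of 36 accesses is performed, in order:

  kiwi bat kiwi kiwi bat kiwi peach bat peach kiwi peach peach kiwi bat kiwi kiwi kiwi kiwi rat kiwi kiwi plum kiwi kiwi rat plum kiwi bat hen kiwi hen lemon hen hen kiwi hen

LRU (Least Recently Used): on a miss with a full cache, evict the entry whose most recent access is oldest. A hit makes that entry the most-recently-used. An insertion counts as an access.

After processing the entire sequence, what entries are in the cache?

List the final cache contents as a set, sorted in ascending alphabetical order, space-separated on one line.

LRU simulation (capacity=3):
  1. access kiwi: MISS. Cache (LRU->MRU): [kiwi]
  2. access bat: MISS. Cache (LRU->MRU): [kiwi bat]
  3. access kiwi: HIT. Cache (LRU->MRU): [bat kiwi]
  4. access kiwi: HIT. Cache (LRU->MRU): [bat kiwi]
  5. access bat: HIT. Cache (LRU->MRU): [kiwi bat]
  6. access kiwi: HIT. Cache (LRU->MRU): [bat kiwi]
  7. access peach: MISS. Cache (LRU->MRU): [bat kiwi peach]
  8. access bat: HIT. Cache (LRU->MRU): [kiwi peach bat]
  9. access peach: HIT. Cache (LRU->MRU): [kiwi bat peach]
  10. access kiwi: HIT. Cache (LRU->MRU): [bat peach kiwi]
  11. access peach: HIT. Cache (LRU->MRU): [bat kiwi peach]
  12. access peach: HIT. Cache (LRU->MRU): [bat kiwi peach]
  13. access kiwi: HIT. Cache (LRU->MRU): [bat peach kiwi]
  14. access bat: HIT. Cache (LRU->MRU): [peach kiwi bat]
  15. access kiwi: HIT. Cache (LRU->MRU): [peach bat kiwi]
  16. access kiwi: HIT. Cache (LRU->MRU): [peach bat kiwi]
  17. access kiwi: HIT. Cache (LRU->MRU): [peach bat kiwi]
  18. access kiwi: HIT. Cache (LRU->MRU): [peach bat kiwi]
  19. access rat: MISS, evict peach. Cache (LRU->MRU): [bat kiwi rat]
  20. access kiwi: HIT. Cache (LRU->MRU): [bat rat kiwi]
  21. access kiwi: HIT. Cache (LRU->MRU): [bat rat kiwi]
  22. access plum: MISS, evict bat. Cache (LRU->MRU): [rat kiwi plum]
  23. access kiwi: HIT. Cache (LRU->MRU): [rat plum kiwi]
  24. access kiwi: HIT. Cache (LRU->MRU): [rat plum kiwi]
  25. access rat: HIT. Cache (LRU->MRU): [plum kiwi rat]
  26. access plum: HIT. Cache (LRU->MRU): [kiwi rat plum]
  27. access kiwi: HIT. Cache (LRU->MRU): [rat plum kiwi]
  28. access bat: MISS, evict rat. Cache (LRU->MRU): [plum kiwi bat]
  29. access hen: MISS, evict plum. Cache (LRU->MRU): [kiwi bat hen]
  30. access kiwi: HIT. Cache (LRU->MRU): [bat hen kiwi]
  31. access hen: HIT. Cache (LRU->MRU): [bat kiwi hen]
  32. access lemon: MISS, evict bat. Cache (LRU->MRU): [kiwi hen lemon]
  33. access hen: HIT. Cache (LRU->MRU): [kiwi lemon hen]
  34. access hen: HIT. Cache (LRU->MRU): [kiwi lemon hen]
  35. access kiwi: HIT. Cache (LRU->MRU): [lemon hen kiwi]
  36. access hen: HIT. Cache (LRU->MRU): [lemon kiwi hen]
Total: 28 hits, 8 misses, 5 evictions

Answer: hen kiwi lemon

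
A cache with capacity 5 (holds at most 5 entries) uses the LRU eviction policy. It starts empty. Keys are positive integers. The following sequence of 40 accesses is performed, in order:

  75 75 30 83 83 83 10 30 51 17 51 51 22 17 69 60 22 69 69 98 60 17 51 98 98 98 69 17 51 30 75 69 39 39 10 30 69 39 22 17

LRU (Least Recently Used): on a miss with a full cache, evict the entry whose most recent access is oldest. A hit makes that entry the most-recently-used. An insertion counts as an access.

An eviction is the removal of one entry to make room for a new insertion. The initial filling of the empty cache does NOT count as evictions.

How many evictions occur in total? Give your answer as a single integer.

LRU simulation (capacity=5):
  1. access 75: MISS. Cache (LRU->MRU): [75]
  2. access 75: HIT. Cache (LRU->MRU): [75]
  3. access 30: MISS. Cache (LRU->MRU): [75 30]
  4. access 83: MISS. Cache (LRU->MRU): [75 30 83]
  5. access 83: HIT. Cache (LRU->MRU): [75 30 83]
  6. access 83: HIT. Cache (LRU->MRU): [75 30 83]
  7. access 10: MISS. Cache (LRU->MRU): [75 30 83 10]
  8. access 30: HIT. Cache (LRU->MRU): [75 83 10 30]
  9. access 51: MISS. Cache (LRU->MRU): [75 83 10 30 51]
  10. access 17: MISS, evict 75. Cache (LRU->MRU): [83 10 30 51 17]
  11. access 51: HIT. Cache (LRU->MRU): [83 10 30 17 51]
  12. access 51: HIT. Cache (LRU->MRU): [83 10 30 17 51]
  13. access 22: MISS, evict 83. Cache (LRU->MRU): [10 30 17 51 22]
  14. access 17: HIT. Cache (LRU->MRU): [10 30 51 22 17]
  15. access 69: MISS, evict 10. Cache (LRU->MRU): [30 51 22 17 69]
  16. access 60: MISS, evict 30. Cache (LRU->MRU): [51 22 17 69 60]
  17. access 22: HIT. Cache (LRU->MRU): [51 17 69 60 22]
  18. access 69: HIT. Cache (LRU->MRU): [51 17 60 22 69]
  19. access 69: HIT. Cache (LRU->MRU): [51 17 60 22 69]
  20. access 98: MISS, evict 51. Cache (LRU->MRU): [17 60 22 69 98]
  21. access 60: HIT. Cache (LRU->MRU): [17 22 69 98 60]
  22. access 17: HIT. Cache (LRU->MRU): [22 69 98 60 17]
  23. access 51: MISS, evict 22. Cache (LRU->MRU): [69 98 60 17 51]
  24. access 98: HIT. Cache (LRU->MRU): [69 60 17 51 98]
  25. access 98: HIT. Cache (LRU->MRU): [69 60 17 51 98]
  26. access 98: HIT. Cache (LRU->MRU): [69 60 17 51 98]
  27. access 69: HIT. Cache (LRU->MRU): [60 17 51 98 69]
  28. access 17: HIT. Cache (LRU->MRU): [60 51 98 69 17]
  29. access 51: HIT. Cache (LRU->MRU): [60 98 69 17 51]
  30. access 30: MISS, evict 60. Cache (LRU->MRU): [98 69 17 51 30]
  31. access 75: MISS, evict 98. Cache (LRU->MRU): [69 17 51 30 75]
  32. access 69: HIT. Cache (LRU->MRU): [17 51 30 75 69]
  33. access 39: MISS, evict 17. Cache (LRU->MRU): [51 30 75 69 39]
  34. access 39: HIT. Cache (LRU->MRU): [51 30 75 69 39]
  35. access 10: MISS, evict 51. Cache (LRU->MRU): [30 75 69 39 10]
  36. access 30: HIT. Cache (LRU->MRU): [75 69 39 10 30]
  37. access 69: HIT. Cache (LRU->MRU): [75 39 10 30 69]
  38. access 39: HIT. Cache (LRU->MRU): [75 10 30 69 39]
  39. access 22: MISS, evict 75. Cache (LRU->MRU): [10 30 69 39 22]
  40. access 17: MISS, evict 10. Cache (LRU->MRU): [30 69 39 22 17]
Total: 23 hits, 17 misses, 12 evictions

Answer: 12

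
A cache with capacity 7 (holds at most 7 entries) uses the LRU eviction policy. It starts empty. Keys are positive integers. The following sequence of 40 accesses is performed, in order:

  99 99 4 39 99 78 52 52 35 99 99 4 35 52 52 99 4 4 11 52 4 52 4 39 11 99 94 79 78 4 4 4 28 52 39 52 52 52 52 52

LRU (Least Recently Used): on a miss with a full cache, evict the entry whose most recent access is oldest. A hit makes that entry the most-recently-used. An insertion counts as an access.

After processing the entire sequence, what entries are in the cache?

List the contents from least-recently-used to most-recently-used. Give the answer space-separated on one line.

Answer: 94 79 78 4 28 39 52

Derivation:
LRU simulation (capacity=7):
  1. access 99: MISS. Cache (LRU->MRU): [99]
  2. access 99: HIT. Cache (LRU->MRU): [99]
  3. access 4: MISS. Cache (LRU->MRU): [99 4]
  4. access 39: MISS. Cache (LRU->MRU): [99 4 39]
  5. access 99: HIT. Cache (LRU->MRU): [4 39 99]
  6. access 78: MISS. Cache (LRU->MRU): [4 39 99 78]
  7. access 52: MISS. Cache (LRU->MRU): [4 39 99 78 52]
  8. access 52: HIT. Cache (LRU->MRU): [4 39 99 78 52]
  9. access 35: MISS. Cache (LRU->MRU): [4 39 99 78 52 35]
  10. access 99: HIT. Cache (LRU->MRU): [4 39 78 52 35 99]
  11. access 99: HIT. Cache (LRU->MRU): [4 39 78 52 35 99]
  12. access 4: HIT. Cache (LRU->MRU): [39 78 52 35 99 4]
  13. access 35: HIT. Cache (LRU->MRU): [39 78 52 99 4 35]
  14. access 52: HIT. Cache (LRU->MRU): [39 78 99 4 35 52]
  15. access 52: HIT. Cache (LRU->MRU): [39 78 99 4 35 52]
  16. access 99: HIT. Cache (LRU->MRU): [39 78 4 35 52 99]
  17. access 4: HIT. Cache (LRU->MRU): [39 78 35 52 99 4]
  18. access 4: HIT. Cache (LRU->MRU): [39 78 35 52 99 4]
  19. access 11: MISS. Cache (LRU->MRU): [39 78 35 52 99 4 11]
  20. access 52: HIT. Cache (LRU->MRU): [39 78 35 99 4 11 52]
  21. access 4: HIT. Cache (LRU->MRU): [39 78 35 99 11 52 4]
  22. access 52: HIT. Cache (LRU->MRU): [39 78 35 99 11 4 52]
  23. access 4: HIT. Cache (LRU->MRU): [39 78 35 99 11 52 4]
  24. access 39: HIT. Cache (LRU->MRU): [78 35 99 11 52 4 39]
  25. access 11: HIT. Cache (LRU->MRU): [78 35 99 52 4 39 11]
  26. access 99: HIT. Cache (LRU->MRU): [78 35 52 4 39 11 99]
  27. access 94: MISS, evict 78. Cache (LRU->MRU): [35 52 4 39 11 99 94]
  28. access 79: MISS, evict 35. Cache (LRU->MRU): [52 4 39 11 99 94 79]
  29. access 78: MISS, evict 52. Cache (LRU->MRU): [4 39 11 99 94 79 78]
  30. access 4: HIT. Cache (LRU->MRU): [39 11 99 94 79 78 4]
  31. access 4: HIT. Cache (LRU->MRU): [39 11 99 94 79 78 4]
  32. access 4: HIT. Cache (LRU->MRU): [39 11 99 94 79 78 4]
  33. access 28: MISS, evict 39. Cache (LRU->MRU): [11 99 94 79 78 4 28]
  34. access 52: MISS, evict 11. Cache (LRU->MRU): [99 94 79 78 4 28 52]
  35. access 39: MISS, evict 99. Cache (LRU->MRU): [94 79 78 4 28 52 39]
  36. access 52: HIT. Cache (LRU->MRU): [94 79 78 4 28 39 52]
  37. access 52: HIT. Cache (LRU->MRU): [94 79 78 4 28 39 52]
  38. access 52: HIT. Cache (LRU->MRU): [94 79 78 4 28 39 52]
  39. access 52: HIT. Cache (LRU->MRU): [94 79 78 4 28 39 52]
  40. access 52: HIT. Cache (LRU->MRU): [94 79 78 4 28 39 52]
Total: 27 hits, 13 misses, 6 evictions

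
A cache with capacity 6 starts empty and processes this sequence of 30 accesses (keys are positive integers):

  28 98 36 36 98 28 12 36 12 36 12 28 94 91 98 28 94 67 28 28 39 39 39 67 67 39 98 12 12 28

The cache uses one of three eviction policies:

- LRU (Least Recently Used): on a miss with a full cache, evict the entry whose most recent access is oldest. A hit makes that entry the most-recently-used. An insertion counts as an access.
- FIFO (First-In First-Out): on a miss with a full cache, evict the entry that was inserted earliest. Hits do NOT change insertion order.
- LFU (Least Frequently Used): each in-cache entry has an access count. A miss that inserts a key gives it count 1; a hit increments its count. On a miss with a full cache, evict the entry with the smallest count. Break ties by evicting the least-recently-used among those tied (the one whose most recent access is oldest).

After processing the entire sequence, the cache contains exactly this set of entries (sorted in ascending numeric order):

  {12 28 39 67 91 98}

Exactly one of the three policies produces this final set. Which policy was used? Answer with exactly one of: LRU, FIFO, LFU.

Simulating under each policy and comparing final sets:
  LRU: final set = {12 28 39 67 94 98} -> differs
  FIFO: final set = {12 28 39 67 91 98} -> MATCHES target
  LFU: final set = {12 28 36 39 67 98} -> differs
Only FIFO produces the target set.

Answer: FIFO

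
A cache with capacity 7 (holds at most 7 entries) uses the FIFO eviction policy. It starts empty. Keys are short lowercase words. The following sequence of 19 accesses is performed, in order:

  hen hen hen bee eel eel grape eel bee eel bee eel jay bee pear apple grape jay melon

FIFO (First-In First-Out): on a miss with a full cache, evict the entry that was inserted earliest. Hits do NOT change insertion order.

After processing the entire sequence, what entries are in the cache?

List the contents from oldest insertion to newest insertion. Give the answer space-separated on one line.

FIFO simulation (capacity=7):
  1. access hen: MISS. Cache (old->new): [hen]
  2. access hen: HIT. Cache (old->new): [hen]
  3. access hen: HIT. Cache (old->new): [hen]
  4. access bee: MISS. Cache (old->new): [hen bee]
  5. access eel: MISS. Cache (old->new): [hen bee eel]
  6. access eel: HIT. Cache (old->new): [hen bee eel]
  7. access grape: MISS. Cache (old->new): [hen bee eel grape]
  8. access eel: HIT. Cache (old->new): [hen bee eel grape]
  9. access bee: HIT. Cache (old->new): [hen bee eel grape]
  10. access eel: HIT. Cache (old->new): [hen bee eel grape]
  11. access bee: HIT. Cache (old->new): [hen bee eel grape]
  12. access eel: HIT. Cache (old->new): [hen bee eel grape]
  13. access jay: MISS. Cache (old->new): [hen bee eel grape jay]
  14. access bee: HIT. Cache (old->new): [hen bee eel grape jay]
  15. access pear: MISS. Cache (old->new): [hen bee eel grape jay pear]
  16. access apple: MISS. Cache (old->new): [hen bee eel grape jay pear apple]
  17. access grape: HIT. Cache (old->new): [hen bee eel grape jay pear apple]
  18. access jay: HIT. Cache (old->new): [hen bee eel grape jay pear apple]
  19. access melon: MISS, evict hen. Cache (old->new): [bee eel grape jay pear apple melon]
Total: 11 hits, 8 misses, 1 evictions

Answer: bee eel grape jay pear apple melon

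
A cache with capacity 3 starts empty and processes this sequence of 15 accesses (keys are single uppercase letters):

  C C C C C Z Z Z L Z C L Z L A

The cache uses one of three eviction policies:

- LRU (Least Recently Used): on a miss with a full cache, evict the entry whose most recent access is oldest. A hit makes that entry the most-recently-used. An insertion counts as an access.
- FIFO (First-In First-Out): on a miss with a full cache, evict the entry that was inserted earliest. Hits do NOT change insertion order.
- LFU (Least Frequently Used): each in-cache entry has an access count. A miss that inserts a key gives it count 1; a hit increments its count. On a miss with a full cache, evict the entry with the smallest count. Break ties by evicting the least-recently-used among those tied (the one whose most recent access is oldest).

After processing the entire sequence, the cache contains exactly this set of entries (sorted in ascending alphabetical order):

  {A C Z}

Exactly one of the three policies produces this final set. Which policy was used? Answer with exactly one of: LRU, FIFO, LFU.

Answer: LFU

Derivation:
Simulating under each policy and comparing final sets:
  LRU: final set = {A L Z} -> differs
  FIFO: final set = {A L Z} -> differs
  LFU: final set = {A C Z} -> MATCHES target
Only LFU produces the target set.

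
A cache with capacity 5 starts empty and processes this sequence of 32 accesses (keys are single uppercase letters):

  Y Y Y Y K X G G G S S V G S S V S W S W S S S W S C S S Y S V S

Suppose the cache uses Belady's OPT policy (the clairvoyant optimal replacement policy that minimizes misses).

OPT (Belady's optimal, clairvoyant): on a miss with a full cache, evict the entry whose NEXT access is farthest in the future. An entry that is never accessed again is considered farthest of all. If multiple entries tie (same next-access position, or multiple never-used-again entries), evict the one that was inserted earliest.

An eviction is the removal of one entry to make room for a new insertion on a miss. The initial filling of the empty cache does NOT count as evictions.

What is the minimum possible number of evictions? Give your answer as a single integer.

Answer: 3

Derivation:
OPT (Belady) simulation (capacity=5):
  1. access Y: MISS. Cache: [Y]
  2. access Y: HIT. Next use of Y: step 3. Cache: [Y]
  3. access Y: HIT. Next use of Y: step 4. Cache: [Y]
  4. access Y: HIT. Next use of Y: step 29. Cache: [Y]
  5. access K: MISS. Cache: [Y K]
  6. access X: MISS. Cache: [Y K X]
  7. access G: MISS. Cache: [Y K X G]
  8. access G: HIT. Next use of G: step 9. Cache: [Y K X G]
  9. access G: HIT. Next use of G: step 13. Cache: [Y K X G]
  10. access S: MISS. Cache: [Y K X G S]
  11. access S: HIT. Next use of S: step 14. Cache: [Y K X G S]
  12. access V: MISS, evict K (next use: never). Cache: [Y X G S V]
  13. access G: HIT. Next use of G: never. Cache: [Y X G S V]
  14. access S: HIT. Next use of S: step 15. Cache: [Y X G S V]
  15. access S: HIT. Next use of S: step 17. Cache: [Y X G S V]
  16. access V: HIT. Next use of V: step 31. Cache: [Y X G S V]
  17. access S: HIT. Next use of S: step 19. Cache: [Y X G S V]
  18. access W: MISS, evict X (next use: never). Cache: [Y G S V W]
  19. access S: HIT. Next use of S: step 21. Cache: [Y G S V W]
  20. access W: HIT. Next use of W: step 24. Cache: [Y G S V W]
  21. access S: HIT. Next use of S: step 22. Cache: [Y G S V W]
  22. access S: HIT. Next use of S: step 23. Cache: [Y G S V W]
  23. access S: HIT. Next use of S: step 25. Cache: [Y G S V W]
  24. access W: HIT. Next use of W: never. Cache: [Y G S V W]
  25. access S: HIT. Next use of S: step 27. Cache: [Y G S V W]
  26. access C: MISS, evict G (next use: never). Cache: [Y S V W C]
  27. access S: HIT. Next use of S: step 28. Cache: [Y S V W C]
  28. access S: HIT. Next use of S: step 30. Cache: [Y S V W C]
  29. access Y: HIT. Next use of Y: never. Cache: [Y S V W C]
  30. access S: HIT. Next use of S: step 32. Cache: [Y S V W C]
  31. access V: HIT. Next use of V: never. Cache: [Y S V W C]
  32. access S: HIT. Next use of S: never. Cache: [Y S V W C]
Total: 24 hits, 8 misses, 3 evictions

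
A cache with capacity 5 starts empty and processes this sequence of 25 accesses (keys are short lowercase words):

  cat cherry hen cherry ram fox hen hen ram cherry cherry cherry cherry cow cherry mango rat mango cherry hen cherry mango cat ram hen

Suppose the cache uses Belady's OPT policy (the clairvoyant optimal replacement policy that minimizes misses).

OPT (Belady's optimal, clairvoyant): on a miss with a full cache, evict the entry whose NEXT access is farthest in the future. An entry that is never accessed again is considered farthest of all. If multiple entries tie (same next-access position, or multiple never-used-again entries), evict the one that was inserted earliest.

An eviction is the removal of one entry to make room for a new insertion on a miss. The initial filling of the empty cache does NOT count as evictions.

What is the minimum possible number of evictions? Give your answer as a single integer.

OPT (Belady) simulation (capacity=5):
  1. access cat: MISS. Cache: [cat]
  2. access cherry: MISS. Cache: [cat cherry]
  3. access hen: MISS. Cache: [cat cherry hen]
  4. access cherry: HIT. Next use of cherry: step 10. Cache: [cat cherry hen]
  5. access ram: MISS. Cache: [cat cherry hen ram]
  6. access fox: MISS. Cache: [cat cherry hen ram fox]
  7. access hen: HIT. Next use of hen: step 8. Cache: [cat cherry hen ram fox]
  8. access hen: HIT. Next use of hen: step 20. Cache: [cat cherry hen ram fox]
  9. access ram: HIT. Next use of ram: step 24. Cache: [cat cherry hen ram fox]
  10. access cherry: HIT. Next use of cherry: step 11. Cache: [cat cherry hen ram fox]
  11. access cherry: HIT. Next use of cherry: step 12. Cache: [cat cherry hen ram fox]
  12. access cherry: HIT. Next use of cherry: step 13. Cache: [cat cherry hen ram fox]
  13. access cherry: HIT. Next use of cherry: step 15. Cache: [cat cherry hen ram fox]
  14. access cow: MISS, evict fox (next use: never). Cache: [cat cherry hen ram cow]
  15. access cherry: HIT. Next use of cherry: step 19. Cache: [cat cherry hen ram cow]
  16. access mango: MISS, evict cow (next use: never). Cache: [cat cherry hen ram mango]
  17. access rat: MISS, evict ram (next use: step 24). Cache: [cat cherry hen mango rat]
  18. access mango: HIT. Next use of mango: step 22. Cache: [cat cherry hen mango rat]
  19. access cherry: HIT. Next use of cherry: step 21. Cache: [cat cherry hen mango rat]
  20. access hen: HIT. Next use of hen: step 25. Cache: [cat cherry hen mango rat]
  21. access cherry: HIT. Next use of cherry: never. Cache: [cat cherry hen mango rat]
  22. access mango: HIT. Next use of mango: never. Cache: [cat cherry hen mango rat]
  23. access cat: HIT. Next use of cat: never. Cache: [cat cherry hen mango rat]
  24. access ram: MISS, evict cat (next use: never). Cache: [cherry hen mango rat ram]
  25. access hen: HIT. Next use of hen: never. Cache: [cherry hen mango rat ram]
Total: 16 hits, 9 misses, 4 evictions

Answer: 4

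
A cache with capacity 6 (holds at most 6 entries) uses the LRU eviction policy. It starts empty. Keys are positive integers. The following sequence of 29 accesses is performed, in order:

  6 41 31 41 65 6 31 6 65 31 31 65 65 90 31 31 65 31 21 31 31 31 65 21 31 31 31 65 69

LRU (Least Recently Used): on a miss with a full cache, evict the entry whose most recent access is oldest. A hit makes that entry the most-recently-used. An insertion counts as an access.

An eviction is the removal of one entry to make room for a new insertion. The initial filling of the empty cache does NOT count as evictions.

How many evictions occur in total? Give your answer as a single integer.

Answer: 1

Derivation:
LRU simulation (capacity=6):
  1. access 6: MISS. Cache (LRU->MRU): [6]
  2. access 41: MISS. Cache (LRU->MRU): [6 41]
  3. access 31: MISS. Cache (LRU->MRU): [6 41 31]
  4. access 41: HIT. Cache (LRU->MRU): [6 31 41]
  5. access 65: MISS. Cache (LRU->MRU): [6 31 41 65]
  6. access 6: HIT. Cache (LRU->MRU): [31 41 65 6]
  7. access 31: HIT. Cache (LRU->MRU): [41 65 6 31]
  8. access 6: HIT. Cache (LRU->MRU): [41 65 31 6]
  9. access 65: HIT. Cache (LRU->MRU): [41 31 6 65]
  10. access 31: HIT. Cache (LRU->MRU): [41 6 65 31]
  11. access 31: HIT. Cache (LRU->MRU): [41 6 65 31]
  12. access 65: HIT. Cache (LRU->MRU): [41 6 31 65]
  13. access 65: HIT. Cache (LRU->MRU): [41 6 31 65]
  14. access 90: MISS. Cache (LRU->MRU): [41 6 31 65 90]
  15. access 31: HIT. Cache (LRU->MRU): [41 6 65 90 31]
  16. access 31: HIT. Cache (LRU->MRU): [41 6 65 90 31]
  17. access 65: HIT. Cache (LRU->MRU): [41 6 90 31 65]
  18. access 31: HIT. Cache (LRU->MRU): [41 6 90 65 31]
  19. access 21: MISS. Cache (LRU->MRU): [41 6 90 65 31 21]
  20. access 31: HIT. Cache (LRU->MRU): [41 6 90 65 21 31]
  21. access 31: HIT. Cache (LRU->MRU): [41 6 90 65 21 31]
  22. access 31: HIT. Cache (LRU->MRU): [41 6 90 65 21 31]
  23. access 65: HIT. Cache (LRU->MRU): [41 6 90 21 31 65]
  24. access 21: HIT. Cache (LRU->MRU): [41 6 90 31 65 21]
  25. access 31: HIT. Cache (LRU->MRU): [41 6 90 65 21 31]
  26. access 31: HIT. Cache (LRU->MRU): [41 6 90 65 21 31]
  27. access 31: HIT. Cache (LRU->MRU): [41 6 90 65 21 31]
  28. access 65: HIT. Cache (LRU->MRU): [41 6 90 21 31 65]
  29. access 69: MISS, evict 41. Cache (LRU->MRU): [6 90 21 31 65 69]
Total: 22 hits, 7 misses, 1 evictions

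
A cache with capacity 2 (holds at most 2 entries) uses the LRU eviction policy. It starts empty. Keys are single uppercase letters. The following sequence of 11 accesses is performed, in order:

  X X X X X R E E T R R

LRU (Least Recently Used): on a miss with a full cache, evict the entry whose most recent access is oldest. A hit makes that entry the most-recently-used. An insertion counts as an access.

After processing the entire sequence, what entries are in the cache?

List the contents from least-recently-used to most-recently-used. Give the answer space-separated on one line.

Answer: T R

Derivation:
LRU simulation (capacity=2):
  1. access X: MISS. Cache (LRU->MRU): [X]
  2. access X: HIT. Cache (LRU->MRU): [X]
  3. access X: HIT. Cache (LRU->MRU): [X]
  4. access X: HIT. Cache (LRU->MRU): [X]
  5. access X: HIT. Cache (LRU->MRU): [X]
  6. access R: MISS. Cache (LRU->MRU): [X R]
  7. access E: MISS, evict X. Cache (LRU->MRU): [R E]
  8. access E: HIT. Cache (LRU->MRU): [R E]
  9. access T: MISS, evict R. Cache (LRU->MRU): [E T]
  10. access R: MISS, evict E. Cache (LRU->MRU): [T R]
  11. access R: HIT. Cache (LRU->MRU): [T R]
Total: 6 hits, 5 misses, 3 evictions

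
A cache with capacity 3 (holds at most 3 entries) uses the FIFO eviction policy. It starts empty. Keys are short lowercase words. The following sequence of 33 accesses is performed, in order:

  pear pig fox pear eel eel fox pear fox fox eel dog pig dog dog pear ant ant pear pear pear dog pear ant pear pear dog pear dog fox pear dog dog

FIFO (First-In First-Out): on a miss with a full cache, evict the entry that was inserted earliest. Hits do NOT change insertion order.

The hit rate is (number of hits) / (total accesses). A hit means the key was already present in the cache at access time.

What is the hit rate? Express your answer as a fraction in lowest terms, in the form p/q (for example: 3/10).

FIFO simulation (capacity=3):
  1. access pear: MISS. Cache (old->new): [pear]
  2. access pig: MISS. Cache (old->new): [pear pig]
  3. access fox: MISS. Cache (old->new): [pear pig fox]
  4. access pear: HIT. Cache (old->new): [pear pig fox]
  5. access eel: MISS, evict pear. Cache (old->new): [pig fox eel]
  6. access eel: HIT. Cache (old->new): [pig fox eel]
  7. access fox: HIT. Cache (old->new): [pig fox eel]
  8. access pear: MISS, evict pig. Cache (old->new): [fox eel pear]
  9. access fox: HIT. Cache (old->new): [fox eel pear]
  10. access fox: HIT. Cache (old->new): [fox eel pear]
  11. access eel: HIT. Cache (old->new): [fox eel pear]
  12. access dog: MISS, evict fox. Cache (old->new): [eel pear dog]
  13. access pig: MISS, evict eel. Cache (old->new): [pear dog pig]
  14. access dog: HIT. Cache (old->new): [pear dog pig]
  15. access dog: HIT. Cache (old->new): [pear dog pig]
  16. access pear: HIT. Cache (old->new): [pear dog pig]
  17. access ant: MISS, evict pear. Cache (old->new): [dog pig ant]
  18. access ant: HIT. Cache (old->new): [dog pig ant]
  19. access pear: MISS, evict dog. Cache (old->new): [pig ant pear]
  20. access pear: HIT. Cache (old->new): [pig ant pear]
  21. access pear: HIT. Cache (old->new): [pig ant pear]
  22. access dog: MISS, evict pig. Cache (old->new): [ant pear dog]
  23. access pear: HIT. Cache (old->new): [ant pear dog]
  24. access ant: HIT. Cache (old->new): [ant pear dog]
  25. access pear: HIT. Cache (old->new): [ant pear dog]
  26. access pear: HIT. Cache (old->new): [ant pear dog]
  27. access dog: HIT. Cache (old->new): [ant pear dog]
  28. access pear: HIT. Cache (old->new): [ant pear dog]
  29. access dog: HIT. Cache (old->new): [ant pear dog]
  30. access fox: MISS, evict ant. Cache (old->new): [pear dog fox]
  31. access pear: HIT. Cache (old->new): [pear dog fox]
  32. access dog: HIT. Cache (old->new): [pear dog fox]
  33. access dog: HIT. Cache (old->new): [pear dog fox]
Total: 22 hits, 11 misses, 8 evictions

Hit rate = 22/33 = 2/3

Answer: 2/3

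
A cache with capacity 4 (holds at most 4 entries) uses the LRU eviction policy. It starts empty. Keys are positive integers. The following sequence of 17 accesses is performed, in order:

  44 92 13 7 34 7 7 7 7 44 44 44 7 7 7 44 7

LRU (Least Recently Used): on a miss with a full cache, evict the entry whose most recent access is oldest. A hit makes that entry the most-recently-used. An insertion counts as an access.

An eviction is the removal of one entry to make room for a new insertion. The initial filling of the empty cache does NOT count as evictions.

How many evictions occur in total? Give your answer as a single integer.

LRU simulation (capacity=4):
  1. access 44: MISS. Cache (LRU->MRU): [44]
  2. access 92: MISS. Cache (LRU->MRU): [44 92]
  3. access 13: MISS. Cache (LRU->MRU): [44 92 13]
  4. access 7: MISS. Cache (LRU->MRU): [44 92 13 7]
  5. access 34: MISS, evict 44. Cache (LRU->MRU): [92 13 7 34]
  6. access 7: HIT. Cache (LRU->MRU): [92 13 34 7]
  7. access 7: HIT. Cache (LRU->MRU): [92 13 34 7]
  8. access 7: HIT. Cache (LRU->MRU): [92 13 34 7]
  9. access 7: HIT. Cache (LRU->MRU): [92 13 34 7]
  10. access 44: MISS, evict 92. Cache (LRU->MRU): [13 34 7 44]
  11. access 44: HIT. Cache (LRU->MRU): [13 34 7 44]
  12. access 44: HIT. Cache (LRU->MRU): [13 34 7 44]
  13. access 7: HIT. Cache (LRU->MRU): [13 34 44 7]
  14. access 7: HIT. Cache (LRU->MRU): [13 34 44 7]
  15. access 7: HIT. Cache (LRU->MRU): [13 34 44 7]
  16. access 44: HIT. Cache (LRU->MRU): [13 34 7 44]
  17. access 7: HIT. Cache (LRU->MRU): [13 34 44 7]
Total: 11 hits, 6 misses, 2 evictions

Answer: 2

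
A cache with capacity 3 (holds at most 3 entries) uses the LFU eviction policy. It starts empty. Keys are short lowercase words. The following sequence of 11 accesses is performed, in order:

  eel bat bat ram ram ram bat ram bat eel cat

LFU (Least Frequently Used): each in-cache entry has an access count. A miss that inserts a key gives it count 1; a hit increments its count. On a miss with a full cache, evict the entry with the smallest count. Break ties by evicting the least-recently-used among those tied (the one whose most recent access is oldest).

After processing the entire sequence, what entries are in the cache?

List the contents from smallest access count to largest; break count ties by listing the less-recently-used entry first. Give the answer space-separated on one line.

Answer: cat ram bat

Derivation:
LFU simulation (capacity=3):
  1. access eel: MISS. Cache: [eel(c=1)]
  2. access bat: MISS. Cache: [eel(c=1) bat(c=1)]
  3. access bat: HIT, count now 2. Cache: [eel(c=1) bat(c=2)]
  4. access ram: MISS. Cache: [eel(c=1) ram(c=1) bat(c=2)]
  5. access ram: HIT, count now 2. Cache: [eel(c=1) bat(c=2) ram(c=2)]
  6. access ram: HIT, count now 3. Cache: [eel(c=1) bat(c=2) ram(c=3)]
  7. access bat: HIT, count now 3. Cache: [eel(c=1) ram(c=3) bat(c=3)]
  8. access ram: HIT, count now 4. Cache: [eel(c=1) bat(c=3) ram(c=4)]
  9. access bat: HIT, count now 4. Cache: [eel(c=1) ram(c=4) bat(c=4)]
  10. access eel: HIT, count now 2. Cache: [eel(c=2) ram(c=4) bat(c=4)]
  11. access cat: MISS, evict eel(c=2). Cache: [cat(c=1) ram(c=4) bat(c=4)]
Total: 7 hits, 4 misses, 1 evictions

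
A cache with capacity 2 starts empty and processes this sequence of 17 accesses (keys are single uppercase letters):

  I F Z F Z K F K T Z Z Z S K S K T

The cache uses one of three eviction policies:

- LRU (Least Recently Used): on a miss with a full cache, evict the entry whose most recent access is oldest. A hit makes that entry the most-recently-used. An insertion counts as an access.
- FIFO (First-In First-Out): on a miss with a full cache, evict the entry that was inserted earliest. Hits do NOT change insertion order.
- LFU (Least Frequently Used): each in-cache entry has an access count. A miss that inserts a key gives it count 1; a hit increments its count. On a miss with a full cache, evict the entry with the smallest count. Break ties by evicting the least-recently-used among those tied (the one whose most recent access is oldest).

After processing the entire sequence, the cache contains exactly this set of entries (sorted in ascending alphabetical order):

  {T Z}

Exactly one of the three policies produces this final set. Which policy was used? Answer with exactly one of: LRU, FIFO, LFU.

Answer: LFU

Derivation:
Simulating under each policy and comparing final sets:
  LRU: final set = {K T} -> differs
  FIFO: final set = {K T} -> differs
  LFU: final set = {T Z} -> MATCHES target
Only LFU produces the target set.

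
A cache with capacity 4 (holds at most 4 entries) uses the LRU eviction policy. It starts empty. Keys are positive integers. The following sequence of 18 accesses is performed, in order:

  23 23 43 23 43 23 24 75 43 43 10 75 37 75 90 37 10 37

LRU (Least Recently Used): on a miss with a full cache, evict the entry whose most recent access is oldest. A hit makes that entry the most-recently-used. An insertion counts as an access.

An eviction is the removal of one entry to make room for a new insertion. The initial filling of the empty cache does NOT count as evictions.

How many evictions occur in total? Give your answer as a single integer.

Answer: 3

Derivation:
LRU simulation (capacity=4):
  1. access 23: MISS. Cache (LRU->MRU): [23]
  2. access 23: HIT. Cache (LRU->MRU): [23]
  3. access 43: MISS. Cache (LRU->MRU): [23 43]
  4. access 23: HIT. Cache (LRU->MRU): [43 23]
  5. access 43: HIT. Cache (LRU->MRU): [23 43]
  6. access 23: HIT. Cache (LRU->MRU): [43 23]
  7. access 24: MISS. Cache (LRU->MRU): [43 23 24]
  8. access 75: MISS. Cache (LRU->MRU): [43 23 24 75]
  9. access 43: HIT. Cache (LRU->MRU): [23 24 75 43]
  10. access 43: HIT. Cache (LRU->MRU): [23 24 75 43]
  11. access 10: MISS, evict 23. Cache (LRU->MRU): [24 75 43 10]
  12. access 75: HIT. Cache (LRU->MRU): [24 43 10 75]
  13. access 37: MISS, evict 24. Cache (LRU->MRU): [43 10 75 37]
  14. access 75: HIT. Cache (LRU->MRU): [43 10 37 75]
  15. access 90: MISS, evict 43. Cache (LRU->MRU): [10 37 75 90]
  16. access 37: HIT. Cache (LRU->MRU): [10 75 90 37]
  17. access 10: HIT. Cache (LRU->MRU): [75 90 37 10]
  18. access 37: HIT. Cache (LRU->MRU): [75 90 10 37]
Total: 11 hits, 7 misses, 3 evictions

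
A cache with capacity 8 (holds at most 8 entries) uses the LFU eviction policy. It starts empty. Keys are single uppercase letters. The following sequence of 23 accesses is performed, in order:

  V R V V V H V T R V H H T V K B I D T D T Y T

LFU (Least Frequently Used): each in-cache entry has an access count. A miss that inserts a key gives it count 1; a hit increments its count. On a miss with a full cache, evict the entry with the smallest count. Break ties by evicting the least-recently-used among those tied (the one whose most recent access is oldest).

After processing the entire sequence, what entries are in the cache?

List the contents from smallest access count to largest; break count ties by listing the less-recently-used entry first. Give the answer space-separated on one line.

Answer: B I Y R D H T V

Derivation:
LFU simulation (capacity=8):
  1. access V: MISS. Cache: [V(c=1)]
  2. access R: MISS. Cache: [V(c=1) R(c=1)]
  3. access V: HIT, count now 2. Cache: [R(c=1) V(c=2)]
  4. access V: HIT, count now 3. Cache: [R(c=1) V(c=3)]
  5. access V: HIT, count now 4. Cache: [R(c=1) V(c=4)]
  6. access H: MISS. Cache: [R(c=1) H(c=1) V(c=4)]
  7. access V: HIT, count now 5. Cache: [R(c=1) H(c=1) V(c=5)]
  8. access T: MISS. Cache: [R(c=1) H(c=1) T(c=1) V(c=5)]
  9. access R: HIT, count now 2. Cache: [H(c=1) T(c=1) R(c=2) V(c=5)]
  10. access V: HIT, count now 6. Cache: [H(c=1) T(c=1) R(c=2) V(c=6)]
  11. access H: HIT, count now 2. Cache: [T(c=1) R(c=2) H(c=2) V(c=6)]
  12. access H: HIT, count now 3. Cache: [T(c=1) R(c=2) H(c=3) V(c=6)]
  13. access T: HIT, count now 2. Cache: [R(c=2) T(c=2) H(c=3) V(c=6)]
  14. access V: HIT, count now 7. Cache: [R(c=2) T(c=2) H(c=3) V(c=7)]
  15. access K: MISS. Cache: [K(c=1) R(c=2) T(c=2) H(c=3) V(c=7)]
  16. access B: MISS. Cache: [K(c=1) B(c=1) R(c=2) T(c=2) H(c=3) V(c=7)]
  17. access I: MISS. Cache: [K(c=1) B(c=1) I(c=1) R(c=2) T(c=2) H(c=3) V(c=7)]
  18. access D: MISS. Cache: [K(c=1) B(c=1) I(c=1) D(c=1) R(c=2) T(c=2) H(c=3) V(c=7)]
  19. access T: HIT, count now 3. Cache: [K(c=1) B(c=1) I(c=1) D(c=1) R(c=2) H(c=3) T(c=3) V(c=7)]
  20. access D: HIT, count now 2. Cache: [K(c=1) B(c=1) I(c=1) R(c=2) D(c=2) H(c=3) T(c=3) V(c=7)]
  21. access T: HIT, count now 4. Cache: [K(c=1) B(c=1) I(c=1) R(c=2) D(c=2) H(c=3) T(c=4) V(c=7)]
  22. access Y: MISS, evict K(c=1). Cache: [B(c=1) I(c=1) Y(c=1) R(c=2) D(c=2) H(c=3) T(c=4) V(c=7)]
  23. access T: HIT, count now 5. Cache: [B(c=1) I(c=1) Y(c=1) R(c=2) D(c=2) H(c=3) T(c=5) V(c=7)]
Total: 14 hits, 9 misses, 1 evictions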